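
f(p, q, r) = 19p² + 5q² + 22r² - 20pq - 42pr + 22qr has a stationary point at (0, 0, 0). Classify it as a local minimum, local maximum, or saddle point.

The Hessian at the origin is H = [[38, -20, -42], [-20, 10, 22], [-42, 22, 44]].
Row-reducing H symmetrically gives the diagonal entries 38, -10/19, -12/5.
So there are 1 positive, 2 negative pivots.
H is indefinite, so the origin is a saddle point.

saddle point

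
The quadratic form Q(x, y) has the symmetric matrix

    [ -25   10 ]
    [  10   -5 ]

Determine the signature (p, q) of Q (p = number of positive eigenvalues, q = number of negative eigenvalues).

An LDLᵀ factorisation of A has diagonal entries -25, -1.
So there are 2 negative pivots.

(0, 2)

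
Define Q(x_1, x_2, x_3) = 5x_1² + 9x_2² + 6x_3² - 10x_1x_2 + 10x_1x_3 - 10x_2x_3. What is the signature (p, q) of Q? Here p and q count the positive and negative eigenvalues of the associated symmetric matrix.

(3, 0)

Write A = [[5, -5, 5], [-5, 9, -5], [5, -5, 6]].
Applying the same elementary operations to the rows and columns of A produces a congruent diagonal matrix with entries 5, 4, 1.
So there are 3 positive pivots.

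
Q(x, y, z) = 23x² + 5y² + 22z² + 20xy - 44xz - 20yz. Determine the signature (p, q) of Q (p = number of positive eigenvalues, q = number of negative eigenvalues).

The symmetric matrix is A = [[23, 10, -22], [10, 5, -10], [-22, -10, 22]].
An LDLᵀ factorisation of A has diagonal entries 23, 15/23, 2/3.
Counting signs: 3 positive.

(3, 0)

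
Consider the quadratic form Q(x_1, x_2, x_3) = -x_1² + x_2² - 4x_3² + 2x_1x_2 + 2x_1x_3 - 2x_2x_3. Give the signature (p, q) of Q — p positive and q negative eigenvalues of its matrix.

(1, 2)

The associated matrix is A = [[-1, 1, 1], [1, 1, -1], [1, -1, -4]].
An LDLᵀ factorisation of A has diagonal entries -1, 2, -3.
Counting signs: 1 positive, 2 negative.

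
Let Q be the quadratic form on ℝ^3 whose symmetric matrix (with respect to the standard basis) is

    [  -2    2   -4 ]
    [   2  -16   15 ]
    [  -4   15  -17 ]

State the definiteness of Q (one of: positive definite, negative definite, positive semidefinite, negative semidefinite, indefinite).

negative definite

Leading principal minors: Δ_1 = -2, Δ_2 = 28, Δ_3 = -10.
The signs alternate starting with Δ_1 < 0, so by Sylvester's criterion Q is negative definite.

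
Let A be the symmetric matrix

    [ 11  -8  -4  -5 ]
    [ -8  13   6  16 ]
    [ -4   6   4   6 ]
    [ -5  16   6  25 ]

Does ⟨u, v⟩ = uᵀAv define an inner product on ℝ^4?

yes

Congruent diagonalization of A (simultaneous row and column reduction) yields pivots 11, 79/11, 96/79, 3/8.
That gives 4 positive pivots.
Hence Q is positive definite.
⟨·,·⟩ is an inner product exactly when A is positive definite.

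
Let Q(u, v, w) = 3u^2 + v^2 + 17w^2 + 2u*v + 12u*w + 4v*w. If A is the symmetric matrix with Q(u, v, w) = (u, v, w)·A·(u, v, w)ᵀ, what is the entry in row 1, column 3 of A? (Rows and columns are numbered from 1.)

6

The coefficient of u·w in Q is 12. For a symmetric A this equals A[1,3] + A[3,1] = 2·A[1,3].
So A[1,3] = 12/2 = 6.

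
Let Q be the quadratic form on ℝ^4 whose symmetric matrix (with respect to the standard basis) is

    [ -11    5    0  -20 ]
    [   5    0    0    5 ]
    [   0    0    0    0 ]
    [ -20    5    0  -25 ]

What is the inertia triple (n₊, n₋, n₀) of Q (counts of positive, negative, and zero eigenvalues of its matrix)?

(2, 1, 1)

Symmetric row and column elimination reduces A to a congruent diagonal form with pivots -11, 25/11, 0, 4.
So there are 2 positive, 1 negative, 1 zero pivots.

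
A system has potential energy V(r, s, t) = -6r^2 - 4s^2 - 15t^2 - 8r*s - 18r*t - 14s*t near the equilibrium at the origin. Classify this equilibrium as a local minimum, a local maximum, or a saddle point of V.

The Hessian at the origin is H = [[-12, -8, -18], [-8, -8, -14], [-18, -14, -30]].
Congruent diagonalization of H (simultaneous row and column reduction) yields pivots -12, -8/3, -3/2.
Counting signs: 3 negative.
H is negative definite, so the origin is a strict local maximum.

local maximum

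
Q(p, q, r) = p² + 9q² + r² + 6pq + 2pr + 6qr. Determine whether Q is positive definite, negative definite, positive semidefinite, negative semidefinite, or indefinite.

Write A = [[1, 3, 1], [3, 9, 3], [1, 3, 1]].
Row-reducing A symmetrically gives the diagonal entries 1, 0, 0.
So there are 1 positive, 2 zero pivots.
Hence Q is positive semidefinite.

positive semidefinite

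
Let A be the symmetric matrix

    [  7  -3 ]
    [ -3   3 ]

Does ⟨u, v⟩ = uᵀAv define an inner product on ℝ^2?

For the 2×2 matrix [[7, -3], [-3, 3]]: det = 7·3 − (-3)² = 12, trace = 10.
det > 0 so both eigenvalues share the sign of the trace; trace = 10 > 0 ⇒ both positive.
⟨·,·⟩ is an inner product exactly when A is positive definite.

yes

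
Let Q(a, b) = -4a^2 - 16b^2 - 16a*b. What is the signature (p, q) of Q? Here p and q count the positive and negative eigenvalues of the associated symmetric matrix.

(0, 1)

The symmetric matrix is A = [[-4, -8], [-8, -16]].
Applying the same elementary operations to the rows and columns of A produces a congruent diagonal matrix with entries -4, 0.
So there are 1 negative, 1 zero pivots.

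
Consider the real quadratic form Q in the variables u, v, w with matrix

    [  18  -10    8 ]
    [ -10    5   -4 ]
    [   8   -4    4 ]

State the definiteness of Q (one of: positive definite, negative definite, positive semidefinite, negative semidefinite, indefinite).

indefinite

An LDLᵀ factorisation of A has diagonal entries 18, -5/9, 4/5.
Counting signs: 2 positive, 1 negative.
Hence Q is indefinite.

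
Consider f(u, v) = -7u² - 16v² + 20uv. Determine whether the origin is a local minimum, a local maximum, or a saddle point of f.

The Hessian at the origin is H = [[-14, 20], [20, -32]].
det H = -14·-32 − (20)² = 48 > 0 and H[1,1] = -14 < 0, so H is negative definite.
Therefore the origin is a local maximum.

local maximum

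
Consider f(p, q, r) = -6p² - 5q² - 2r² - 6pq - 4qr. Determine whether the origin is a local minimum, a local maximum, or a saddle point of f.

local maximum

The Hessian at the origin is H = [[-12, -6, 0], [-6, -10, -4], [0, -4, -4]].
An LDLᵀ factorisation of H has diagonal entries -12, -7, -12/7.
So there are 3 negative pivots.
H is negative definite, so the origin is a strict local maximum.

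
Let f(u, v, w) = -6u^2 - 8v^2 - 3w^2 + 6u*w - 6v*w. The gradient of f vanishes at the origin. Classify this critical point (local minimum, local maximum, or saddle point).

The Hessian at the origin is H = [[-12, 0, 6], [0, -16, -6], [6, -6, -6]].
Symmetric row and column elimination reduces H to a congruent diagonal form with pivots -12, -16, -3/4.
Counting signs: 3 negative.
H is negative definite, so the origin is a strict local maximum.

local maximum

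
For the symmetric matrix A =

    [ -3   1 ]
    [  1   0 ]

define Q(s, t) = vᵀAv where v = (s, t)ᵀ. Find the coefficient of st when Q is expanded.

2

The coefficient of st is A[1,2] + A[2,1] = 2·1 = 2.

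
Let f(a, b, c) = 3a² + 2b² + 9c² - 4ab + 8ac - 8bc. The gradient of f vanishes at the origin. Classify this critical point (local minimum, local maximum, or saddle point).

The Hessian at the origin is H = [[6, -4, 8], [-4, 4, -8], [8, -8, 18]].
Row-reducing H symmetrically gives the diagonal entries 6, 4/3, 2.
That gives 3 positive pivots.
H is positive definite, so the origin is a strict local minimum.

local minimum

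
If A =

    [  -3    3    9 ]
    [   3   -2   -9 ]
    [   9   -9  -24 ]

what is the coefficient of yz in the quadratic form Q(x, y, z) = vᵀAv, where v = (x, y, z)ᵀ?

-18

The coefficient of yz is A[2,3] + A[3,2] = 2·(-9) = -18.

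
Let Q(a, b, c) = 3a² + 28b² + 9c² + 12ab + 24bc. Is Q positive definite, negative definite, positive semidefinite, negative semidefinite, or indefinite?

Write A = [[3, 6, 0], [6, 28, 12], [0, 12, 9]].
Row-reducing A symmetrically gives the diagonal entries 3, 16, 0.
Counting signs: 2 positive, 1 zero.
Hence Q is positive semidefinite.

positive semidefinite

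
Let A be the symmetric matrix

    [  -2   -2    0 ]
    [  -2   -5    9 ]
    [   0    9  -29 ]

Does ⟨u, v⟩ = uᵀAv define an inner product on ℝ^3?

no

Symmetric row and column elimination reduces A to a congruent diagonal form with pivots -2, -3, -2.
So there are 3 negative pivots.
Hence Q is negative definite.
⟨·,·⟩ is an inner product exactly when A is positive definite.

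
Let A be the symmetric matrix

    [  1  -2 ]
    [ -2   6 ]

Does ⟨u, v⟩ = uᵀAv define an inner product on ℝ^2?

Leading principal minors: Δ_1 = 1, Δ_2 = 2.
All leading principal minors are positive, so by Sylvester's criterion Q is positive definite.
⟨·,·⟩ is an inner product exactly when A is positive definite.

yes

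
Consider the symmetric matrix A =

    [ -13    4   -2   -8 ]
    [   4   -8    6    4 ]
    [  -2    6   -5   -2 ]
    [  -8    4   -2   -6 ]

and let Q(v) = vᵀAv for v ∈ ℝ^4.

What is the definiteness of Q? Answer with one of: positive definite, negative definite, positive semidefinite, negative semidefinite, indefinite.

negative definite

Symmetric row and column elimination reduces A to a congruent diagonal form with pivots -13, -88/13, -9/22, -2/9.
That gives 4 negative pivots.
Hence Q is negative definite.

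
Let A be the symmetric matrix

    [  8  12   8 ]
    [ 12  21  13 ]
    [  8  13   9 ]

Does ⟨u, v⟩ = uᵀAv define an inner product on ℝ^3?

Symmetric row and column elimination reduces A to a congruent diagonal form with pivots 8, 3, 2/3.
So there are 3 positive pivots.
Hence Q is positive definite.
⟨·,·⟩ is an inner product exactly when A is positive definite.

yes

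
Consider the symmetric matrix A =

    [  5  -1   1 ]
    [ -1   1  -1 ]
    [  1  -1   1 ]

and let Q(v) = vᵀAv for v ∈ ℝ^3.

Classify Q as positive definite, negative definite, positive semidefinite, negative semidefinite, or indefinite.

Congruent diagonalization of A (simultaneous row and column reduction) yields pivots 5, 4/5, 0.
Counting signs: 2 positive, 1 zero.
Hence Q is positive semidefinite.

positive semidefinite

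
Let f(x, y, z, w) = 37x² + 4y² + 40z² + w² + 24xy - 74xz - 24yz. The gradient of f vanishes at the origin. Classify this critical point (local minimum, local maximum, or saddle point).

The Hessian at the origin is H = [[74, 24, -74, 0], [24, 8, -24, 0], [-74, -24, 80, 0], [0, 0, 0, 2]].
Symmetric row and column elimination reduces H to a congruent diagonal form with pivots 74, 8/37, 6, 2.
That gives 4 positive pivots.
H is positive definite, so the origin is a strict local minimum.

local minimum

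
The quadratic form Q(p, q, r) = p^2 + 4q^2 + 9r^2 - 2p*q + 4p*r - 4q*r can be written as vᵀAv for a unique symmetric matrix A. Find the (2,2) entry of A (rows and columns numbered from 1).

4

The coefficient of q^2 in Q is 4, and that is exactly A[2,2].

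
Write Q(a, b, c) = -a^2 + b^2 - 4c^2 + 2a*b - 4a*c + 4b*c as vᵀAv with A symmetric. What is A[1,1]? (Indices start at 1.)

The coefficient of a^2 in Q is -1, and that is exactly A[1,1].

-1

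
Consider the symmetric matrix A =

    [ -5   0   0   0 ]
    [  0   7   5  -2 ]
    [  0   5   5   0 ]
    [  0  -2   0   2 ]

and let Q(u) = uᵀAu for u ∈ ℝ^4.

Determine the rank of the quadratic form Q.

Row-reducing A symmetrically gives the diagonal entries -5, 7, 10/7, 0.
So there are 2 positive, 1 negative, 1 zero pivots.
The rank is the number of nonzero pivots: 3.

3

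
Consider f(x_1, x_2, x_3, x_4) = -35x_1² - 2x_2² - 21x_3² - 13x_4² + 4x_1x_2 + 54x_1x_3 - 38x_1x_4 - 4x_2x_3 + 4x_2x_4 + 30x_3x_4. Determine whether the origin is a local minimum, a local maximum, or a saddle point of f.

The Hessian at the origin is H = [[-70, 4, 54, -38], [4, -4, -4, 4], [54, -4, -42, 30], [-38, 4, 30, -26]].
An LDLᵀ factorisation of H has diagonal entries -70, -132/35, -4/33, -4.
So there are 4 negative pivots.
H is negative definite, so the origin is a strict local maximum.

local maximum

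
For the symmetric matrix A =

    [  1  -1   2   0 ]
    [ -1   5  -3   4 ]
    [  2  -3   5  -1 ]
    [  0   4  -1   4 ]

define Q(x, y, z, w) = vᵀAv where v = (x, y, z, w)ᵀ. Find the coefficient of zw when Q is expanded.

-2

The coefficient of zw is A[3,4] + A[4,3] = 2·(-1) = -2.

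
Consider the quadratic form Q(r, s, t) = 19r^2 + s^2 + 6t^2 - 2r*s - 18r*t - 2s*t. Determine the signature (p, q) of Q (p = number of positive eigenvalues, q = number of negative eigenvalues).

Write A = [[19, -1, -9], [-1, 1, -1], [-9, -1, 6]].
Symmetric row and column elimination reduces A to a congruent diagonal form with pivots 19, 18/19, -5/9.
That gives 2 positive, 1 negative pivots.

(2, 1)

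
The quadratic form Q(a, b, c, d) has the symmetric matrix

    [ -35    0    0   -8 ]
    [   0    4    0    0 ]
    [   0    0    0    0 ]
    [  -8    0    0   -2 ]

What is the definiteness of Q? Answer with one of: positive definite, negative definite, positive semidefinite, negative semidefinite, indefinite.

Symmetric row and column elimination reduces A to a congruent diagonal form with pivots -35, 4, 0, -6/35.
That gives 1 positive, 2 negative, 1 zero pivots.
Hence Q is indefinite.

indefinite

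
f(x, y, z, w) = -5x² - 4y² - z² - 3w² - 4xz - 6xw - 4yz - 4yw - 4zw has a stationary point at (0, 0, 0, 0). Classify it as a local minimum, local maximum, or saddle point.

saddle point

The Hessian at the origin is H = [[-10, 0, -4, -6], [0, -8, -4, -4], [-4, -4, -2, -4], [-6, -4, -4, -6]].
Congruent diagonalization of H (simultaneous row and column reduction) yields pivots -10, -8, 8/5, -1/2.
So there are 1 positive, 3 negative pivots.
H is indefinite, so the origin is a saddle point.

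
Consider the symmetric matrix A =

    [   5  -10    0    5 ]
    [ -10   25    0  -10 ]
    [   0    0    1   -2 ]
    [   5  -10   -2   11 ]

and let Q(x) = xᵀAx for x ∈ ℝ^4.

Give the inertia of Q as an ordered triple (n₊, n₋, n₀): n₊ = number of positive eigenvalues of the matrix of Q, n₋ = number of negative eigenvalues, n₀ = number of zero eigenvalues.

Row-reducing A symmetrically gives the diagonal entries 5, 5, 1, 2.
That gives 4 positive pivots.

(4, 0, 0)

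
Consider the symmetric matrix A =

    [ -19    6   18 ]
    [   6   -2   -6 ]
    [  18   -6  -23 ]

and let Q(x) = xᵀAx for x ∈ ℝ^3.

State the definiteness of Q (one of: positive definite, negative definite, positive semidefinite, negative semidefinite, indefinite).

Symmetric row and column elimination reduces A to a congruent diagonal form with pivots -19, -2/19, -5.
So there are 3 negative pivots.
Hence Q is negative definite.

negative definite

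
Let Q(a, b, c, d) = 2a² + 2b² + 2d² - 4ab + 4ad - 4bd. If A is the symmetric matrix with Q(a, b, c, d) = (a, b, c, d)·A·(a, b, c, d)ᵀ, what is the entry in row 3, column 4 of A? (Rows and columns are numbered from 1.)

0

The coefficient of c·d in Q is 0. For a symmetric A this equals A[3,4] + A[4,3] = 2·A[3,4].
So A[3,4] = 0/2 = 0.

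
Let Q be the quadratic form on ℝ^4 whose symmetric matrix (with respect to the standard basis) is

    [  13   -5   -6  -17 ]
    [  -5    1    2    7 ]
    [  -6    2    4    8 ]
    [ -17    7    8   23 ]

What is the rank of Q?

4

Congruent diagonalization of A (simultaneous row and column reduction) yields pivots 13, -12/13, 4/3, 1.
Counting signs: 3 positive, 1 negative.
The rank is the number of nonzero pivots: 4.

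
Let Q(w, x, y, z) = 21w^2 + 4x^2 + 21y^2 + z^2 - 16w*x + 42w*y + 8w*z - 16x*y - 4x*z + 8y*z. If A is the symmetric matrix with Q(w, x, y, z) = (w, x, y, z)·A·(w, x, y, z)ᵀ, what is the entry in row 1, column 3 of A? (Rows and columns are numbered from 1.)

The coefficient of w·y in Q is 42. For a symmetric A this equals A[1,3] + A[3,1] = 2·A[1,3].
So A[1,3] = 42/2 = 21.

21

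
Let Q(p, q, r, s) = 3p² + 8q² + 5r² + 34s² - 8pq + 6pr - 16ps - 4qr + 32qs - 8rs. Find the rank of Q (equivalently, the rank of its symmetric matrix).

4

Write A = [[3, -4, 3, -8], [-4, 8, -2, 16], [3, -2, 5, -4], [-8, 16, -4, 34]].
Applying the same elementary operations to the rows and columns of A produces a congruent diagonal matrix with entries 3, 8/3, 1/2, 2.
Counting signs: 4 positive.
The rank is the number of nonzero pivots: 4.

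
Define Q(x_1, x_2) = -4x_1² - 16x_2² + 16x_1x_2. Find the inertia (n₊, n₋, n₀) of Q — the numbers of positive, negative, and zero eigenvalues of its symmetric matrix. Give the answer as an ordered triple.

The associated matrix is A = [[-4, 8], [8, -16]].
Congruent diagonalization of A (simultaneous row and column reduction) yields pivots -4, 0.
That gives 1 negative, 1 zero pivots.

(0, 1, 1)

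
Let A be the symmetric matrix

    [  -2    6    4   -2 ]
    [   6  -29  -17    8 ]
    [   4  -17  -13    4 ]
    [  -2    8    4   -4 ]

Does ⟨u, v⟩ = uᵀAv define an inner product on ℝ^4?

no

Leading principal minors: Δ_1 = -2, Δ_2 = 22, Δ_3 = -60, Δ_4 = 80.
The signs alternate starting with Δ_1 < 0, so by Sylvester's criterion Q is negative definite.
⟨·,·⟩ is an inner product exactly when A is positive definite.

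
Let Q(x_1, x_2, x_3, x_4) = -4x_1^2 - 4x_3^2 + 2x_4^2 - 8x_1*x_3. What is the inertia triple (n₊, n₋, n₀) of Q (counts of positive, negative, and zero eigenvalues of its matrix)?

The symmetric matrix is A = [[-4, 0, -4, 0], [0, 0, 0, 0], [-4, 0, -4, 0], [0, 0, 0, 2]].
Congruent diagonalization of A (simultaneous row and column reduction) yields pivots -4, 0, 0, 2.
Counting signs: 1 positive, 1 negative, 2 zero.

(1, 1, 2)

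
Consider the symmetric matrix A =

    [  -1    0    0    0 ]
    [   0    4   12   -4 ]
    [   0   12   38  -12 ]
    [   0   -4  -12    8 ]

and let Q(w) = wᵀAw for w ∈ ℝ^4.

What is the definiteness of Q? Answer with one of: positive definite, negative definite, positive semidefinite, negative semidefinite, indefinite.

An LDLᵀ factorisation of A has diagonal entries -1, 4, 2, 4.
So there are 3 positive, 1 negative pivots.
Hence Q is indefinite.

indefinite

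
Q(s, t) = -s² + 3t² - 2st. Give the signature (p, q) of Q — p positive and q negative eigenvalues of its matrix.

The symmetric matrix is A = [[-1, -1], [-1, 3]].
Symmetric row and column elimination reduces A to a congruent diagonal form with pivots -1, 4.
So there are 1 positive, 1 negative pivots.

(1, 1)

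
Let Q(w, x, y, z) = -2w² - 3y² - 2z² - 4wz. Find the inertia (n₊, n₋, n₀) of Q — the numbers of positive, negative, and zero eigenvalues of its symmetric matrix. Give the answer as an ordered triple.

(0, 2, 2)

The associated matrix is A = [[-2, 0, 0, -2], [0, 0, 0, 0], [0, 0, -3, 0], [-2, 0, 0, -2]].
Row-reducing A symmetrically gives the diagonal entries -2, 0, -3, 0.
So there are 2 negative, 2 zero pivots.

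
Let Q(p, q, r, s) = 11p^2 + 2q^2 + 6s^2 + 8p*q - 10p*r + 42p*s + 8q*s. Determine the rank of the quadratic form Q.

Write A = [[11, 4, -5, 21], [4, 2, 0, 4], [-5, 0, 0, 0], [21, 4, 0, 6]].
Symmetric row and column elimination reduces A to a congruent diagonal form with pivots 11, 6/11, -25/3, -2.
That gives 2 positive, 2 negative pivots.
The rank is the number of nonzero pivots: 4.

4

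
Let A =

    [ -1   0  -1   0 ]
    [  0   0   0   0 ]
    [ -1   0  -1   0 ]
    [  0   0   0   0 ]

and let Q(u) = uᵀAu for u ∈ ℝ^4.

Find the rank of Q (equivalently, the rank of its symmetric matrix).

Symmetric row and column elimination reduces A to a congruent diagonal form with pivots -1, 0, 0, 0.
That gives 1 negative, 3 zero pivots.
The rank is the number of nonzero pivots: 1.

1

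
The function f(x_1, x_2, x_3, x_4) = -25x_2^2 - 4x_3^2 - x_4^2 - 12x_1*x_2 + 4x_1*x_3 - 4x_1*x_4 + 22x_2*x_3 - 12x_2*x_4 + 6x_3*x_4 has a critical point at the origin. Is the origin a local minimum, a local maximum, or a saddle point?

saddle point

The Hessian at the origin is H = [[0, -12, 4, -4], [-12, -50, 22, -12], [4, 22, -8, 6], [-4, -12, 6, -2]].
H is indefinite, so the origin is a saddle point.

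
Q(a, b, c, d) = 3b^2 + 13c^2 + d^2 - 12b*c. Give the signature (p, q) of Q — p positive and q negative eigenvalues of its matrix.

Write A = [[0, 0, 0, 0], [0, 3, -6, 0], [0, -6, 13, 0], [0, 0, 0, 1]].
Row-reducing A symmetrically gives the diagonal entries 0, 3, 1, 1.
Counting signs: 3 positive, 1 zero.

(3, 0)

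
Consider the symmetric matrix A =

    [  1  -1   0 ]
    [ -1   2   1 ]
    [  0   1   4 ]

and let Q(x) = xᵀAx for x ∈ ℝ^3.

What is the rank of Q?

3

Congruent diagonalization of A (simultaneous row and column reduction) yields pivots 1, 1, 3.
So there are 3 positive pivots.
The rank is the number of nonzero pivots: 3.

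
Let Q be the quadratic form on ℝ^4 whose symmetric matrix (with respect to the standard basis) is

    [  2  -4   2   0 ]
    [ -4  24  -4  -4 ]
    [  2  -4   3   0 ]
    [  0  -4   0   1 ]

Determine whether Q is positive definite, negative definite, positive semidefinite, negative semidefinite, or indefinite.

Applying the same elementary operations to the rows and columns of A produces a congruent diagonal matrix with entries 2, 16, 1, 0.
So there are 3 positive, 1 zero pivots.
Hence Q is positive semidefinite.

positive semidefinite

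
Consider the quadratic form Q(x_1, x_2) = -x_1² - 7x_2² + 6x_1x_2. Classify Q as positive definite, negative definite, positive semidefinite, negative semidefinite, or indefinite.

The symmetric matrix of Q is [[-1, 3], [3, -7]].
For the 2×2 matrix [[-1, 3], [3, -7]]: det = -1·-7 − (3)² = -2, trace = -8.
det < 0 so the eigenvalues have opposite signs; the form is indefinite.

indefinite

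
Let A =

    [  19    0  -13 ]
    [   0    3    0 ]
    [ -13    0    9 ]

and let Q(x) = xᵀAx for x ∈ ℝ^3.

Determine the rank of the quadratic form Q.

Applying the same elementary operations to the rows and columns of A produces a congruent diagonal matrix with entries 19, 3, 2/19.
Counting signs: 3 positive.
The rank is the number of nonzero pivots: 3.

3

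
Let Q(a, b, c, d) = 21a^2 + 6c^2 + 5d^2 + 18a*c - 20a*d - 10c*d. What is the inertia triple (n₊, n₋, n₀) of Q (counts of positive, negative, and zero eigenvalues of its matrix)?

(2, 0, 2)

The symmetric matrix is A = [[21, 0, 9, -10], [0, 0, 0, 0], [9, 0, 6, -5], [-10, 0, -5, 5]].
Row-reducing A symmetrically gives the diagonal entries 21, 0, 15/7, 0.
So there are 2 positive, 2 zero pivots.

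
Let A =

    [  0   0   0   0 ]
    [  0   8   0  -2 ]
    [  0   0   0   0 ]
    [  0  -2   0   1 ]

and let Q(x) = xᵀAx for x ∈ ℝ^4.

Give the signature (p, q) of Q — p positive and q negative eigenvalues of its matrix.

(2, 0)

Row-reducing A symmetrically gives the diagonal entries 0, 8, 0, 1/2.
So there are 2 positive, 2 zero pivots.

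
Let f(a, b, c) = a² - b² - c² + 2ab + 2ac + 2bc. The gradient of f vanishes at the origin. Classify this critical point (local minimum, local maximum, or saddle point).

saddle point

The Hessian at the origin is H = [[2, 2, 2], [2, -2, 2], [2, 2, -2]].
Row-reducing H symmetrically gives the diagonal entries 2, -4, -4.
Counting signs: 1 positive, 2 negative.
H is indefinite, so the origin is a saddle point.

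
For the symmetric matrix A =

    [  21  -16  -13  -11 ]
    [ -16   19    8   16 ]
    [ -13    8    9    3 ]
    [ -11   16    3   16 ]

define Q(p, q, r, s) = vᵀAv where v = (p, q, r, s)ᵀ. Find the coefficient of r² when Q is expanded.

9

The coefficient of r² is the diagonal entry A[3,3] = 9.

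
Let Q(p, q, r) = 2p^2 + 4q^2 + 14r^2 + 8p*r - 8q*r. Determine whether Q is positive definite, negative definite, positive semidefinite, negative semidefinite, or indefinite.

positive definite

The symmetric matrix of Q is A = [[2, 0, 4], [0, 4, -4], [4, -4, 14]].
Leading principal minors: Δ_1 = 2, Δ_2 = 8, Δ_3 = 16.
All leading principal minors are positive, so by Sylvester's criterion Q is positive definite.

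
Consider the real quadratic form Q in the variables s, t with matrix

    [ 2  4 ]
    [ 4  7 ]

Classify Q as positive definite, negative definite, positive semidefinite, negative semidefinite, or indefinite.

indefinite

For the 2×2 matrix [[2, 4], [4, 7]]: det = 2·7 − (4)² = -2, trace = 9.
det < 0 so the eigenvalues have opposite signs; the form is indefinite.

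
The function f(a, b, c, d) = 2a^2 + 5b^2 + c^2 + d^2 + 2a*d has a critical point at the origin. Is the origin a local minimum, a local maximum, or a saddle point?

The Hessian at the origin is H = [[4, 0, 0, 2], [0, 10, 0, 0], [0, 0, 2, 0], [2, 0, 0, 2]].
Symmetric row and column elimination reduces H to a congruent diagonal form with pivots 4, 10, 2, 1.
That gives 4 positive pivots.
H is positive definite, so the origin is a strict local minimum.

local minimum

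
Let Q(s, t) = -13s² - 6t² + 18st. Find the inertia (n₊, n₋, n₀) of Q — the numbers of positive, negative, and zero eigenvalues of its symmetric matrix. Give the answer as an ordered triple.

(1, 1, 0)

The associated matrix is A = [[-13, 9], [9, -6]].
Applying the same elementary operations to the rows and columns of A produces a congruent diagonal matrix with entries -13, 3/13.
So there are 1 positive, 1 negative pivots.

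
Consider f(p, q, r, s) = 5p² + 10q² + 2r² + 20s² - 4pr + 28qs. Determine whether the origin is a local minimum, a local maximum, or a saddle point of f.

The Hessian at the origin is H = [[10, 0, -4, 0], [0, 20, 0, 28], [-4, 0, 4, 0], [0, 28, 0, 40]].
Row-reducing H symmetrically gives the diagonal entries 10, 20, 12/5, 4/5.
Counting signs: 4 positive.
H is positive definite, so the origin is a strict local minimum.

local minimum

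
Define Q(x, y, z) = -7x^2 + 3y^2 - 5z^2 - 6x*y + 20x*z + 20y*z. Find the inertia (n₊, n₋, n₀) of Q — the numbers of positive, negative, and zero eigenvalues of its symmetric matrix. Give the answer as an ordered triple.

The symmetric matrix is A = [[-7, -3, 10], [-3, 3, 10], [10, 10, -5]].
Symmetric row and column elimination reduces A to a congruent diagonal form with pivots -7, 30/7, 5/3.
Counting signs: 2 positive, 1 negative.

(2, 1, 0)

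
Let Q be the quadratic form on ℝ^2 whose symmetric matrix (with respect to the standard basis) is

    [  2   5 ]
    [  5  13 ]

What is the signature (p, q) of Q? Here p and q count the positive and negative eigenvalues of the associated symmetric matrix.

Row-reducing A symmetrically gives the diagonal entries 2, 1/2.
Counting signs: 2 positive.

(2, 0)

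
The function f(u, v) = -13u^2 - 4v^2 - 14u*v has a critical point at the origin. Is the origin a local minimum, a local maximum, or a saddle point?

The Hessian at the origin is H = [[-26, -14], [-14, -8]].
det H = -26·-8 − (-14)² = 12 > 0 and H[1,1] = -26 < 0, so H is negative definite.
Therefore the origin is a local maximum.

local maximum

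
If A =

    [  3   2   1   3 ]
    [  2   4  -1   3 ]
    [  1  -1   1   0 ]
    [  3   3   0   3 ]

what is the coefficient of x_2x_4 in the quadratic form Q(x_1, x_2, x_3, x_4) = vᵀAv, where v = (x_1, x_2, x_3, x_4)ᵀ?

6

The coefficient of x_2x_4 is A[2,4] + A[4,2] = 2·3 = 6.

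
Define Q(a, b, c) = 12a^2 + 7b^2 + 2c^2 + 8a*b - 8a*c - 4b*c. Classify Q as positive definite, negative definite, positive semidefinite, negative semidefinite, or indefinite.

positive definite

The symmetric matrix of Q is A = [[12, 4, -4], [4, 7, -2], [-4, -2, 2]].
Leading principal minors: Δ_1 = 12, Δ_2 = 68, Δ_3 = 40.
All leading principal minors are positive, so by Sylvester's criterion Q is positive definite.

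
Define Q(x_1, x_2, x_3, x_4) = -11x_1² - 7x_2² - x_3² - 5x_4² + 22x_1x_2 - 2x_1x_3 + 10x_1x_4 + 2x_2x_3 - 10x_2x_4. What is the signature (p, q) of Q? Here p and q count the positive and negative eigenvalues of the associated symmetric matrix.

The symmetric matrix is A = [[-11, 11, -1, 5], [11, -7, 1, -5], [-1, 1, -1, 0], [5, -5, 0, -5]].
An LDLᵀ factorisation of A has diagonal entries -11, 4, -10/11, -5/2.
So there are 1 positive, 3 negative pivots.

(1, 3)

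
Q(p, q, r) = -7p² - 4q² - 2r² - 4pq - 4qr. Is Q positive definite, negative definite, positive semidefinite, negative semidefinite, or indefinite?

negative definite

Write A = [[-7, -2, 0], [-2, -4, -2], [0, -2, -2]].
Symmetric row and column elimination reduces A to a congruent diagonal form with pivots -7, -24/7, -5/6.
So there are 3 negative pivots.
Hence Q is negative definite.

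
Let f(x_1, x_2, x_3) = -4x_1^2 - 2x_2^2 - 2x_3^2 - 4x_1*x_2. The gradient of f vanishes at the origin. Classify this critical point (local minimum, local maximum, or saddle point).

The Hessian at the origin is H = [[-8, -4, 0], [-4, -4, 0], [0, 0, -4]].
An LDLᵀ factorisation of H has diagonal entries -8, -2, -4.
That gives 3 negative pivots.
H is negative definite, so the origin is a strict local maximum.

local maximum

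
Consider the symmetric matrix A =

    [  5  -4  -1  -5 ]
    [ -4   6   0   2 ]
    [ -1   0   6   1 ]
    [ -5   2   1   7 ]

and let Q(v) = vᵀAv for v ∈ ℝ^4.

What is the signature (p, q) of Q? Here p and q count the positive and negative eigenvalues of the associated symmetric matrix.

An LDLᵀ factorisation of A has diagonal entries 5, 14/5, 39/7, 20/39.
Counting signs: 4 positive.

(4, 0)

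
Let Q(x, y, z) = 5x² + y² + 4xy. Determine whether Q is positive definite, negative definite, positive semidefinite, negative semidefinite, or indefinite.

The associated matrix is A = [[5, 2, 0], [2, 1, 0], [0, 0, 0]].
Row-reducing A symmetrically gives the diagonal entries 5, 1/5, 0.
So there are 2 positive, 1 zero pivots.
Hence Q is positive semidefinite.

positive semidefinite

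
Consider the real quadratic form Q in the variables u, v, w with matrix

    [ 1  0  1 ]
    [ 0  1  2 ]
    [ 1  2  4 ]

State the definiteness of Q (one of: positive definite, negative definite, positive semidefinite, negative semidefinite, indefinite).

Symmetric row and column elimination reduces A to a congruent diagonal form with pivots 1, 1, -1.
So there are 2 positive, 1 negative pivots.
Hence Q is indefinite.

indefinite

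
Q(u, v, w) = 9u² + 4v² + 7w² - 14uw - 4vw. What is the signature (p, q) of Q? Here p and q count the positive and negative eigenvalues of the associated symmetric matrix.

The symmetric matrix is A = [[9, 0, -7], [0, 4, -2], [-7, -2, 7]].
Symmetric row and column elimination reduces A to a congruent diagonal form with pivots 9, 4, 5/9.
Counting signs: 3 positive.

(3, 0)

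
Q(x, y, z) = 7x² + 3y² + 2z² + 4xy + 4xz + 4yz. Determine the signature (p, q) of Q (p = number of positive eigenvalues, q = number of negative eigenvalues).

(3, 0)

The associated matrix is A = [[7, 2, 2], [2, 3, 2], [2, 2, 2]].
Applying the same elementary operations to the rows and columns of A produces a congruent diagonal matrix with entries 7, 17/7, 10/17.
That gives 3 positive pivots.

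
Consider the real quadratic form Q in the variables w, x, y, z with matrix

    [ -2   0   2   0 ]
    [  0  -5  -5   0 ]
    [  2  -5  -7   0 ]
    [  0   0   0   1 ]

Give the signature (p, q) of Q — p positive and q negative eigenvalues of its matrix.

(1, 2)

Congruent diagonalization of A (simultaneous row and column reduction) yields pivots -2, -5, 0, 1.
Counting signs: 1 positive, 2 negative, 1 zero.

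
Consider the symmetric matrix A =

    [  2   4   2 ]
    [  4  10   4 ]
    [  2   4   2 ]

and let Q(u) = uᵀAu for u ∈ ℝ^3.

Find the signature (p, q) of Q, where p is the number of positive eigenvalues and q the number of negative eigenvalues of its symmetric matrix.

(2, 0)

Symmetric row and column elimination reduces A to a congruent diagonal form with pivots 2, 2, 0.
That gives 2 positive, 1 zero pivots.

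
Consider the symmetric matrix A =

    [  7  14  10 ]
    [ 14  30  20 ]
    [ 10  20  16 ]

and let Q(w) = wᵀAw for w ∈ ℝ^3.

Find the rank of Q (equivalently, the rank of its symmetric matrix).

Applying the same elementary operations to the rows and columns of A produces a congruent diagonal matrix with entries 7, 2, 12/7.
That gives 3 positive pivots.
The rank is the number of nonzero pivots: 3.

3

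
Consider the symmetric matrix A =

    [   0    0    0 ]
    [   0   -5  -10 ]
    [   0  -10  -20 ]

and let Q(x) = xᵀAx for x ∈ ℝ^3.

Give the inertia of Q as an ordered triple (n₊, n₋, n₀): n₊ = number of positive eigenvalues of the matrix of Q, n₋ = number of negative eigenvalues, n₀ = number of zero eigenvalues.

Row-reducing A symmetrically gives the diagonal entries 0, -5, 0.
So there are 1 negative, 2 zero pivots.

(0, 1, 2)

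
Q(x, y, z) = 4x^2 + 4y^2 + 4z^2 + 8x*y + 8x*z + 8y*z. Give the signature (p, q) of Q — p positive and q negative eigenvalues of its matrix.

The associated matrix is A = [[4, 4, 4], [4, 4, 4], [4, 4, 4]].
Congruent diagonalization of A (simultaneous row and column reduction) yields pivots 4, 0, 0.
Counting signs: 1 positive, 2 zero.

(1, 0)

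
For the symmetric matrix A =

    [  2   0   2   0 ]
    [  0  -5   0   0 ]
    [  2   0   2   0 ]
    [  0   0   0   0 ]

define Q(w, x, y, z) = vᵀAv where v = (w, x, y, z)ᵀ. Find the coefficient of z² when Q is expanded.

The coefficient of z² is the diagonal entry A[4,4] = 0.

0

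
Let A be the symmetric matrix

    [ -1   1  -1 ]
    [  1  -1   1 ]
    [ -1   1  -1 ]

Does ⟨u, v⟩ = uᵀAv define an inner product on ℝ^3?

no

Congruent diagonalization of A (simultaneous row and column reduction) yields pivots -1, 0, 0.
Counting signs: 1 negative, 2 zero.
Hence Q is negative semidefinite.
⟨·,·⟩ is an inner product exactly when A is positive definite.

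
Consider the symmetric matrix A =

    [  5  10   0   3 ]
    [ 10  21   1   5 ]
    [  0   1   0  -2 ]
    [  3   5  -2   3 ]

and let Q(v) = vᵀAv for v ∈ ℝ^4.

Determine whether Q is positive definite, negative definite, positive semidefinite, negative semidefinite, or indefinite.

Symmetric row and column elimination reduces A to a congruent diagonal form with pivots 5, 1, -1, 6/5.
So there are 3 positive, 1 negative pivots.
Hence Q is indefinite.

indefinite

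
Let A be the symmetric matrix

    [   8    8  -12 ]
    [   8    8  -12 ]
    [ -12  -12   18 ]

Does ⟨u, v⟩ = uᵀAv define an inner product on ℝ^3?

no

Row-reducing A symmetrically gives the diagonal entries 8, 0, 0.
So there are 1 positive, 2 zero pivots.
Hence Q is positive semidefinite.
⟨·,·⟩ is an inner product exactly when A is positive definite.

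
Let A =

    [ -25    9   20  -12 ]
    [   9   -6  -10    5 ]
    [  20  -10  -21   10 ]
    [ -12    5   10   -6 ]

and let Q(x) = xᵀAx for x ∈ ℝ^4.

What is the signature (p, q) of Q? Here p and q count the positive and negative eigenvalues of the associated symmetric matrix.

Applying the same elementary operations to the rows and columns of A produces a congruent diagonal matrix with entries -25, -69/25, -149/69, -5/149.
Counting signs: 4 negative.

(0, 4)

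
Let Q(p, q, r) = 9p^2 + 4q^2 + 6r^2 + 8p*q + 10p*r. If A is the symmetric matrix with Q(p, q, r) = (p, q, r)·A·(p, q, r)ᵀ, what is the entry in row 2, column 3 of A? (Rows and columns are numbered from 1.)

The coefficient of q·r in Q is 0. For a symmetric A this equals A[2,3] + A[3,2] = 2·A[2,3].
So A[2,3] = 0/2 = 0.

0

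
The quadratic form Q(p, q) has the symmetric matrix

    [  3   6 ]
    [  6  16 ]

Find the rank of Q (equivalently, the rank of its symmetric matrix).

2

Row-reducing A symmetrically gives the diagonal entries 3, 4.
So there are 2 positive pivots.
The rank is the number of nonzero pivots: 2.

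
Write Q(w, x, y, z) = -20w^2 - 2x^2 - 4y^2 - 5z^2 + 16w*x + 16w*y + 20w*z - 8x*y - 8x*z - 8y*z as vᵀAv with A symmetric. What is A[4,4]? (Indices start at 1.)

-5

The coefficient of z^2 in Q is -5, and that is exactly A[4,4].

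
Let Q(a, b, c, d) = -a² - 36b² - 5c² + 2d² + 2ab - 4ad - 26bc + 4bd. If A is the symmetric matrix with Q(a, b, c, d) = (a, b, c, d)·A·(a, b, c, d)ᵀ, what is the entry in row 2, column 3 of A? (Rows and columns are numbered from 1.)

The coefficient of b·c in Q is -26. For a symmetric A this equals A[2,3] + A[3,2] = 2·A[2,3].
So A[2,3] = -26/2 = -13.

-13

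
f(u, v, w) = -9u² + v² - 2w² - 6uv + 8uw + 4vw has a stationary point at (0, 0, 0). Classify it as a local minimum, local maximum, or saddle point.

The Hessian at the origin is H = [[-18, -6, 8], [-6, 2, 4], [8, 4, -4]].
Applying the same elementary operations to the rows and columns of H produces a congruent diagonal matrix with entries -18, 4, -8/9.
Counting signs: 1 positive, 2 negative.
H is indefinite, so the origin is a saddle point.

saddle point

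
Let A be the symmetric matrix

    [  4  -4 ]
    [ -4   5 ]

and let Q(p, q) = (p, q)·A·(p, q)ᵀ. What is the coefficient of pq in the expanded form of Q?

-8

The coefficient of pq is A[1,2] + A[2,1] = 2·(-4) = -8.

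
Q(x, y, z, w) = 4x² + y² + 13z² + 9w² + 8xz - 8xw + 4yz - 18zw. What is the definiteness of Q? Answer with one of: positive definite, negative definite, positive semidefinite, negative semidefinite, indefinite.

positive semidefinite

The associated matrix is A = [[4, 0, 4, -4], [0, 1, 2, 0], [4, 2, 13, -9], [-4, 0, -9, 9]].
Symmetric row and column elimination reduces A to a congruent diagonal form with pivots 4, 1, 5, 0.
So there are 3 positive, 1 zero pivots.
Hence Q is positive semidefinite.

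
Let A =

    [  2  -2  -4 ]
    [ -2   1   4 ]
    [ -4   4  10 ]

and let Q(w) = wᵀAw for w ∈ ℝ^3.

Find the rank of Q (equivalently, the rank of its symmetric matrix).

3

Congruent diagonalization of A (simultaneous row and column reduction) yields pivots 2, -1, 2.
That gives 2 positive, 1 negative pivots.
The rank is the number of nonzero pivots: 3.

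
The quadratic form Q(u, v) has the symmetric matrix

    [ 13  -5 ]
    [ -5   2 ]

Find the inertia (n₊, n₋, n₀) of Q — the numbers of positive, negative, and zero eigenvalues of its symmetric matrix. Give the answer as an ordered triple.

(2, 0, 0)

An LDLᵀ factorisation of A has diagonal entries 13, 1/13.
So there are 2 positive pivots.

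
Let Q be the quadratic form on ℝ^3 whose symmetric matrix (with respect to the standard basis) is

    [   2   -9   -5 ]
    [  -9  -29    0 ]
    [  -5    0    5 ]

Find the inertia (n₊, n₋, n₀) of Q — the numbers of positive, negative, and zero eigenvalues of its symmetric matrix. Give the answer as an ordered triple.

Congruent diagonalization of A (simultaneous row and column reduction) yields pivots 2, -139/2, -30/139.
So there are 1 positive, 2 negative pivots.

(1, 2, 0)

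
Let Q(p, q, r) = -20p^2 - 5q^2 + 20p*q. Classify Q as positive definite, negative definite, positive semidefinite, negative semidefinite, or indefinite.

negative semidefinite

Write A = [[-20, 10, 0], [10, -5, 0], [0, 0, 0]].
Congruent diagonalization of A (simultaneous row and column reduction) yields pivots -20, 0, 0.
That gives 1 negative, 2 zero pivots.
Hence Q is negative semidefinite.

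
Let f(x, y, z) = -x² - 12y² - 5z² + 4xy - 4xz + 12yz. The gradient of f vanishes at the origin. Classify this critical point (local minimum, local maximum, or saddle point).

local maximum

The Hessian at the origin is H = [[-2, 4, -4], [4, -24, 12], [-4, 12, -10]].
Row-reducing H symmetrically gives the diagonal entries -2, -16, -1.
Counting signs: 3 negative.
H is negative definite, so the origin is a strict local maximum.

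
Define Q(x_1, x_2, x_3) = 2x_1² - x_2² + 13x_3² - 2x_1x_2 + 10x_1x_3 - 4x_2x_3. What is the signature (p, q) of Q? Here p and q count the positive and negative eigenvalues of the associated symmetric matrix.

The associated matrix is A = [[2, -1, 5], [-1, -1, -2], [5, -2, 13]].
Row-reducing A symmetrically gives the diagonal entries 2, -3/2, 2/3.
Counting signs: 2 positive, 1 negative.

(2, 1)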